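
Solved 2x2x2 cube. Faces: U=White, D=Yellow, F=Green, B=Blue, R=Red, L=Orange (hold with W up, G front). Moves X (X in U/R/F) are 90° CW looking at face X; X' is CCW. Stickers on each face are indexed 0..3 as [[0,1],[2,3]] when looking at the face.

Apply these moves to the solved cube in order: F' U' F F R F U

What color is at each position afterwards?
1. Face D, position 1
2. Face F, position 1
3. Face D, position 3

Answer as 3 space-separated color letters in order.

After move 1 (F'): F=GGGG U=WWRR R=YRYR D=OOYY L=OWOW
After move 2 (U'): U=WRWR F=OWGG R=GGYR B=YRBB L=BBOW
After move 3 (F): F=GOGW U=WRWB R=WGRR D=YGYY L=BOOO
After move 4 (F): F=GGWO U=WROO R=WGBR D=RWYY L=BYOG
After move 5 (R): R=BWRG U=WGOO F=GWWY D=RBYY B=ORRB
After move 6 (F): F=WGYW U=WGGY R=OWOG D=RBYY L=BROB
After move 7 (U): U=GWYG F=OWYW R=OROG B=BRRB L=WGOB
Query 1: D[1] = B
Query 2: F[1] = W
Query 3: D[3] = Y

Answer: B W Y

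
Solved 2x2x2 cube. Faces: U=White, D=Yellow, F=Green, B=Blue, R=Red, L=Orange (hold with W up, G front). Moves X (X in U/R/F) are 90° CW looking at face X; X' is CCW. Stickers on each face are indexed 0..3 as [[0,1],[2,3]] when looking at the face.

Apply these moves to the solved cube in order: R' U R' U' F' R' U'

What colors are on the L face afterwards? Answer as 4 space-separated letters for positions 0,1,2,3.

After move 1 (R'): R=RRRR U=WBWB F=GWGW D=YGYG B=YBYB
After move 2 (U): U=WWBB F=RRGW R=YBRR B=OOYB L=GWOO
After move 3 (R'): R=BRYR U=WYBO F=RWGB D=YRYW B=GOGB
After move 4 (U'): U=YOWB F=GWGB R=RWYR B=BRGB L=GOOO
After move 5 (F'): F=WBGG U=YORY R=RWYR D=OOYW L=GBOW
After move 6 (R'): R=WRRY U=YGRB F=WOGY D=OBYG B=WROB
After move 7 (U'): U=GBYR F=GBGY R=WORY B=WROB L=WROW
Query: L face = WROW

Answer: W R O W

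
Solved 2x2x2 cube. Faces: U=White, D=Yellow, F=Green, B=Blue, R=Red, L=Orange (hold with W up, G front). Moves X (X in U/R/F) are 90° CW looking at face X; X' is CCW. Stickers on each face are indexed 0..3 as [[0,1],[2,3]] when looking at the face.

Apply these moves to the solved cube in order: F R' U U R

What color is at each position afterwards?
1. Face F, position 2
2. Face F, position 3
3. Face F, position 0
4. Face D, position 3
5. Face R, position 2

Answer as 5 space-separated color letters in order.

After move 1 (F): F=GGGG U=WWOO R=WRWR D=RRYY L=OYOY
After move 2 (R'): R=RRWW U=WBOB F=GWGO D=RGYG B=YBRB
After move 3 (U): U=OWBB F=RRGO R=YBWW B=OYRB L=GWOY
After move 4 (U): U=BOBW F=YBGO R=OYWW B=GWRB L=RROY
After move 5 (R): R=WOWY U=BBBO F=YGGG D=RRYG B=WWOB
Query 1: F[2] = G
Query 2: F[3] = G
Query 3: F[0] = Y
Query 4: D[3] = G
Query 5: R[2] = W

Answer: G G Y G W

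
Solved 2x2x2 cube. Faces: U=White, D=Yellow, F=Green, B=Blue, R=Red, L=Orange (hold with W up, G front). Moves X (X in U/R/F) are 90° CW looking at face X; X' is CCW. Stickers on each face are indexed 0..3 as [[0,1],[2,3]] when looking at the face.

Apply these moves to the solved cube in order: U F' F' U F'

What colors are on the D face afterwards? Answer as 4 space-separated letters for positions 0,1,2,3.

Answer: G B Y Y

Derivation:
After move 1 (U): U=WWWW F=RRGG R=BBRR B=OOBB L=GGOO
After move 2 (F'): F=RGRG U=WWBR R=YBYR D=GOYY L=GWOW
After move 3 (F'): F=GGRR U=WWYY R=OBGR D=WWYY L=GROB
After move 4 (U): U=YWYW F=OBRR R=OOGR B=GRBB L=GGOB
After move 5 (F'): F=BROR U=YWOG R=WOWR D=GBYY L=GWOY
Query: D face = GBYY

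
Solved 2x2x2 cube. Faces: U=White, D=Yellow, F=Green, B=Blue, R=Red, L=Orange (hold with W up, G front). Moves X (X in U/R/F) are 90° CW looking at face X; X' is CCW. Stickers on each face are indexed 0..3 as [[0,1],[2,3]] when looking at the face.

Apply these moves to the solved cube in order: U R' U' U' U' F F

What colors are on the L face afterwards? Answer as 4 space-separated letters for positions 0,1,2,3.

Answer: R B O Y

Derivation:
After move 1 (U): U=WWWW F=RRGG R=BBRR B=OOBB L=GGOO
After move 2 (R'): R=BRBR U=WBWO F=RWGW D=YRYG B=YOYB
After move 3 (U'): U=BOWW F=GGGW R=RWBR B=BRYB L=YOOO
After move 4 (U'): U=OWBW F=YOGW R=GGBR B=RWYB L=BROO
After move 5 (U'): U=WWOB F=BRGW R=YOBR B=GGYB L=RWOO
After move 6 (F): F=GBWR U=WWOW R=OOBR D=BYYG L=RYOR
After move 7 (F): F=WGRB U=WWRY R=OOWR D=BOYG L=RBOY
Query: L face = RBOY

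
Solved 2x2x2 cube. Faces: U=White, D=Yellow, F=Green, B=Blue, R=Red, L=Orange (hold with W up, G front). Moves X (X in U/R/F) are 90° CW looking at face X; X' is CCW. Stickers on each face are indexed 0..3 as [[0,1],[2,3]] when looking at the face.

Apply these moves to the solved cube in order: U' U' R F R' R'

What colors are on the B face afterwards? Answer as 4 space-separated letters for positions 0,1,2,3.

Answer: Y G B B

Derivation:
After move 1 (U'): U=WWWW F=OOGG R=GGRR B=RRBB L=BBOO
After move 2 (U'): U=WWWW F=BBGG R=OORR B=GGBB L=RROO
After move 3 (R): R=RORO U=WBWG F=BYGY D=YBYG B=WGWB
After move 4 (F): F=GBYY U=WBOR R=WOGO D=RRYG L=RYOB
After move 5 (R'): R=OOWG U=WWOW F=GBYR D=RBYY B=GGRB
After move 6 (R'): R=OGOW U=WROG F=GWYW D=RBYR B=YGBB
Query: B face = YGBB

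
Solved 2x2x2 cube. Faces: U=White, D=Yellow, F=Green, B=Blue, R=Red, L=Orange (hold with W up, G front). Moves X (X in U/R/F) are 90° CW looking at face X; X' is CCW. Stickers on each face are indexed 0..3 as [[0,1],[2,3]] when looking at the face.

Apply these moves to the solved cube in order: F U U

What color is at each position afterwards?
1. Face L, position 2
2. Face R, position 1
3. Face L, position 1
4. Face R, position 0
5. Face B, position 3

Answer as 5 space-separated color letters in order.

After move 1 (F): F=GGGG U=WWOO R=WRWR D=RRYY L=OYOY
After move 2 (U): U=OWOW F=WRGG R=BBWR B=OYBB L=GGOY
After move 3 (U): U=OOWW F=BBGG R=OYWR B=GGBB L=WROY
Query 1: L[2] = O
Query 2: R[1] = Y
Query 3: L[1] = R
Query 4: R[0] = O
Query 5: B[3] = B

Answer: O Y R O B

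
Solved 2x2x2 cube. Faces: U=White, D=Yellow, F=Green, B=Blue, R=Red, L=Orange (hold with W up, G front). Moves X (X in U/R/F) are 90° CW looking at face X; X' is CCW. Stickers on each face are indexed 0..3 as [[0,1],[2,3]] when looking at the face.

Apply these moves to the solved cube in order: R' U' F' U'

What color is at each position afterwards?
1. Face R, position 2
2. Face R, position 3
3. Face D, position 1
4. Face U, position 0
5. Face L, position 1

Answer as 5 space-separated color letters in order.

After move 1 (R'): R=RRRR U=WBWB F=GWGW D=YGYG B=YBYB
After move 2 (U'): U=BBWW F=OOGW R=GWRR B=RRYB L=YBOO
After move 3 (F'): F=OWOG U=BBGR R=GWYR D=BOYG L=YWOW
After move 4 (U'): U=BRBG F=YWOG R=OWYR B=GWYB L=RROW
Query 1: R[2] = Y
Query 2: R[3] = R
Query 3: D[1] = O
Query 4: U[0] = B
Query 5: L[1] = R

Answer: Y R O B R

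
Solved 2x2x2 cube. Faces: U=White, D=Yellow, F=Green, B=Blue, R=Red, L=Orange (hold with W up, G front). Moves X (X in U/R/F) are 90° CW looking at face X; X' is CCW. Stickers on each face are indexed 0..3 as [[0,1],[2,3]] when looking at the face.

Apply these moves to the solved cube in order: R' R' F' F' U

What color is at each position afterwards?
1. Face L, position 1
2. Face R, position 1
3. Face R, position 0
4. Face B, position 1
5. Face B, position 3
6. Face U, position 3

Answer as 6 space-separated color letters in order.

After move 1 (R'): R=RRRR U=WBWB F=GWGW D=YGYG B=YBYB
After move 2 (R'): R=RRRR U=WYWY F=GBGB D=YWYW B=GBGB
After move 3 (F'): F=BBGG U=WYRR R=WRYR D=OOYW L=OYOW
After move 4 (F'): F=BGBG U=WYWY R=OROR D=YWYW L=OROR
After move 5 (U): U=WWYY F=ORBG R=GBOR B=ORGB L=BGOR
Query 1: L[1] = G
Query 2: R[1] = B
Query 3: R[0] = G
Query 4: B[1] = R
Query 5: B[3] = B
Query 6: U[3] = Y

Answer: G B G R B Y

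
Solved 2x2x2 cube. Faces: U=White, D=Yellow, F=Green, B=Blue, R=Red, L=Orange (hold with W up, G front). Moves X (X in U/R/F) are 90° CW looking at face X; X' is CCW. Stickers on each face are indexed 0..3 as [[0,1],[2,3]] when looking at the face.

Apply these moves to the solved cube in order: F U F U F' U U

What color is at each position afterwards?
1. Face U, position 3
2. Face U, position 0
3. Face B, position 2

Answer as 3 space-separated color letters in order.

After move 1 (F): F=GGGG U=WWOO R=WRWR D=RRYY L=OYOY
After move 2 (U): U=OWOW F=WRGG R=BBWR B=OYBB L=GGOY
After move 3 (F): F=GWGR U=OWYG R=OBWR D=WBYY L=GROR
After move 4 (U): U=YOGW F=OBGR R=OYWR B=GRBB L=GWOR
After move 5 (F'): F=BROG U=YOOW R=BYWR D=WRYY L=GWOG
After move 6 (U): U=OYWO F=BYOG R=GRWR B=GWBB L=BROG
After move 7 (U): U=WOOY F=GROG R=GWWR B=BRBB L=BYOG
Query 1: U[3] = Y
Query 2: U[0] = W
Query 3: B[2] = B

Answer: Y W B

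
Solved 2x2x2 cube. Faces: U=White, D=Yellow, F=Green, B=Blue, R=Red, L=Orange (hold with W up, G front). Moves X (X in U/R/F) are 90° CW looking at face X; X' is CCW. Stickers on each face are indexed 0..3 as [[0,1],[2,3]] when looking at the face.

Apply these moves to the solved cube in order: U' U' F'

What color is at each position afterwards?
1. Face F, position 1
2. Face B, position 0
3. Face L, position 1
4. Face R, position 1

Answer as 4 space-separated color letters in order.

Answer: G G W O

Derivation:
After move 1 (U'): U=WWWW F=OOGG R=GGRR B=RRBB L=BBOO
After move 2 (U'): U=WWWW F=BBGG R=OORR B=GGBB L=RROO
After move 3 (F'): F=BGBG U=WWOR R=YOYR D=ROYY L=RWOW
Query 1: F[1] = G
Query 2: B[0] = G
Query 3: L[1] = W
Query 4: R[1] = O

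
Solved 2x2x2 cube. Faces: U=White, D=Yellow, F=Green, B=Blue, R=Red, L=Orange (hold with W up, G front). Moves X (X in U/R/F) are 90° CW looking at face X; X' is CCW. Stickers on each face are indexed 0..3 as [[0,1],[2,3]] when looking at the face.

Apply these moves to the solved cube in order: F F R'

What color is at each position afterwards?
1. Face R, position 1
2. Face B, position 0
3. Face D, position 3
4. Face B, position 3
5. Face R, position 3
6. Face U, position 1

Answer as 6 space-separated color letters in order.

Answer: R Y G B O B

Derivation:
After move 1 (F): F=GGGG U=WWOO R=WRWR D=RRYY L=OYOY
After move 2 (F): F=GGGG U=WWYY R=OROR D=WWYY L=OROR
After move 3 (R'): R=RROO U=WBYB F=GWGY D=WGYG B=YBWB
Query 1: R[1] = R
Query 2: B[0] = Y
Query 3: D[3] = G
Query 4: B[3] = B
Query 5: R[3] = O
Query 6: U[1] = B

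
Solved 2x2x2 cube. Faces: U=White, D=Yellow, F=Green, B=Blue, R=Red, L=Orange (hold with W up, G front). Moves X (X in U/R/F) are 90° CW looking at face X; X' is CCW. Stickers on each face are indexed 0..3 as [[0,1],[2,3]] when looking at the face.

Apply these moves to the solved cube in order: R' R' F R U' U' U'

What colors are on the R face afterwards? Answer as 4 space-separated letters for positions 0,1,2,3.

Answer: O B R R

Derivation:
After move 1 (R'): R=RRRR U=WBWB F=GWGW D=YGYG B=YBYB
After move 2 (R'): R=RRRR U=WYWY F=GBGB D=YWYW B=GBGB
After move 3 (F): F=GGBB U=WYOO R=WRYR D=RRYW L=OYOW
After move 4 (R): R=YWRR U=WGOB F=GRBW D=RGYG B=OBYB
After move 5 (U'): U=GBWO F=OYBW R=GRRR B=YWYB L=OBOW
After move 6 (U'): U=BOGW F=OBBW R=OYRR B=GRYB L=YWOW
After move 7 (U'): U=OWBG F=YWBW R=OBRR B=OYYB L=GROW
Query: R face = OBRR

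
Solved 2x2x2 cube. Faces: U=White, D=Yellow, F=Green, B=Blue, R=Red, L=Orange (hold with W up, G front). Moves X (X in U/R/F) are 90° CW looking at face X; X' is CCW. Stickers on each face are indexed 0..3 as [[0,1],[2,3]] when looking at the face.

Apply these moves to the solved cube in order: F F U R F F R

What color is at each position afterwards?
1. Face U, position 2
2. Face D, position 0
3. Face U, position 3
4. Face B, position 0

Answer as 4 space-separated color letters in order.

Answer: B G O W

Derivation:
After move 1 (F): F=GGGG U=WWOO R=WRWR D=RRYY L=OYOY
After move 2 (F): F=GGGG U=WWYY R=OROR D=WWYY L=OROR
After move 3 (U): U=YWYW F=ORGG R=BBOR B=ORBB L=GGOR
After move 4 (R): R=OBRB U=YRYG F=OWGY D=WBYO B=WRWB
After move 5 (F): F=GOYW U=YRRG R=YBGB D=ROYO L=GWOB
After move 6 (F): F=YGWO U=YRBW R=RBGB D=GYYO L=GROO
After move 7 (R): R=GRBB U=YGBO F=YYWO D=GWYW B=WRRB
Query 1: U[2] = B
Query 2: D[0] = G
Query 3: U[3] = O
Query 4: B[0] = W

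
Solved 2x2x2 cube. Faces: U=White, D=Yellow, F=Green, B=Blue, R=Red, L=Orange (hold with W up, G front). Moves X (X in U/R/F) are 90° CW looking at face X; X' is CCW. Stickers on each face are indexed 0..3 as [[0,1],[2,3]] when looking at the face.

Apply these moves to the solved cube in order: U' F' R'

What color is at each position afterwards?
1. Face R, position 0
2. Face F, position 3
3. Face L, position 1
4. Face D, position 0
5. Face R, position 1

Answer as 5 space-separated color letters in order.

After move 1 (U'): U=WWWW F=OOGG R=GGRR B=RRBB L=BBOO
After move 2 (F'): F=OGOG U=WWGR R=YGYR D=BOYY L=BWOW
After move 3 (R'): R=GRYY U=WBGR F=OWOR D=BGYG B=YROB
Query 1: R[0] = G
Query 2: F[3] = R
Query 3: L[1] = W
Query 4: D[0] = B
Query 5: R[1] = R

Answer: G R W B R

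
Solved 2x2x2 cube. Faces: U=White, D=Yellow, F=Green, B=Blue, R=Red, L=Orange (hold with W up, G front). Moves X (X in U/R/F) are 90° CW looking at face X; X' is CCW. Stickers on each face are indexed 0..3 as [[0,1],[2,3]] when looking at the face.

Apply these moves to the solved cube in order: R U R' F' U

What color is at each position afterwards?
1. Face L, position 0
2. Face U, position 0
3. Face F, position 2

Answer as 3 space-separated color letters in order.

Answer: W B R

Derivation:
After move 1 (R): R=RRRR U=WGWG F=GYGY D=YBYB B=WBWB
After move 2 (U): U=WWGG F=RRGY R=WBRR B=OOWB L=GYOO
After move 3 (R'): R=BRWR U=WWGO F=RWGG D=YRYY B=BOBB
After move 4 (F'): F=WGRG U=WWBW R=RRYR D=YOYY L=GOOG
After move 5 (U): U=BWWW F=RRRG R=BOYR B=GOBB L=WGOG
Query 1: L[0] = W
Query 2: U[0] = B
Query 3: F[2] = R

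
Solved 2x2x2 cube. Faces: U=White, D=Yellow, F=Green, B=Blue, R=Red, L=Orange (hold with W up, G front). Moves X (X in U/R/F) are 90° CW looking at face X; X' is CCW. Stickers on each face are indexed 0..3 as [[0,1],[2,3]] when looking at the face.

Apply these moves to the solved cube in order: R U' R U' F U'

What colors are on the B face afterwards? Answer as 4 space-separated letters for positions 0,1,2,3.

Answer: G B G B

Derivation:
After move 1 (R): R=RRRR U=WGWG F=GYGY D=YBYB B=WBWB
After move 2 (U'): U=GGWW F=OOGY R=GYRR B=RRWB L=WBOO
After move 3 (R): R=RGRY U=GOWY F=OBGB D=YWYR B=WRGB
After move 4 (U'): U=OYGW F=WBGB R=OBRY B=RGGB L=WROO
After move 5 (F): F=GWBB U=OYOR R=GBWY D=ROYR L=WYOW
After move 6 (U'): U=YROO F=WYBB R=GWWY B=GBGB L=RGOW
Query: B face = GBGB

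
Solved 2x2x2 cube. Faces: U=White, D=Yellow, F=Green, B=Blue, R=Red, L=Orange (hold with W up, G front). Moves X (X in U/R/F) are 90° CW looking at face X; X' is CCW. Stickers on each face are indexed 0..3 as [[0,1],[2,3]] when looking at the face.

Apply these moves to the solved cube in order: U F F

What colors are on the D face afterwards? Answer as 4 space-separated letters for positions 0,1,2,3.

After move 1 (U): U=WWWW F=RRGG R=BBRR B=OOBB L=GGOO
After move 2 (F): F=GRGR U=WWOG R=WBWR D=RBYY L=GYOY
After move 3 (F): F=GGRR U=WWYY R=OBGR D=WWYY L=GROB
Query: D face = WWYY

Answer: W W Y Y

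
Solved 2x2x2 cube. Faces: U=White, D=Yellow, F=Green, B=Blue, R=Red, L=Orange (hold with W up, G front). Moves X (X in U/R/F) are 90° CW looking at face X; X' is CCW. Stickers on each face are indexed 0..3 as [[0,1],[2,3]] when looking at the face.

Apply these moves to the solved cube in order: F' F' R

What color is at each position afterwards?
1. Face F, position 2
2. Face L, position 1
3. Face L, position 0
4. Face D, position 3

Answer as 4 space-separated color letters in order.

Answer: G R O B

Derivation:
After move 1 (F'): F=GGGG U=WWRR R=YRYR D=OOYY L=OWOW
After move 2 (F'): F=GGGG U=WWYY R=OROR D=WWYY L=OROR
After move 3 (R): R=OORR U=WGYG F=GWGY D=WBYB B=YBWB
Query 1: F[2] = G
Query 2: L[1] = R
Query 3: L[0] = O
Query 4: D[3] = B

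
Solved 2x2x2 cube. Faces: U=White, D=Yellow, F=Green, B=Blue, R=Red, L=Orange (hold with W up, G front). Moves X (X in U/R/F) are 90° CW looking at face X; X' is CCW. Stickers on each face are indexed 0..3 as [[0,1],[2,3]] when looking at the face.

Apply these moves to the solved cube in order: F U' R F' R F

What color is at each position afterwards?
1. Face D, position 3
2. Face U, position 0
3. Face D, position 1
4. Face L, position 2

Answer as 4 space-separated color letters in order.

Answer: O W R O

Derivation:
After move 1 (F): F=GGGG U=WWOO R=WRWR D=RRYY L=OYOY
After move 2 (U'): U=WOWO F=OYGG R=GGWR B=WRBB L=BBOY
After move 3 (R): R=WGRG U=WYWG F=ORGY D=RBYW B=OROB
After move 4 (F'): F=RYOG U=WYWR R=BGRG D=BYYW L=BGOW
After move 5 (R): R=RBGG U=WYWG F=RYOW D=BOYO B=RRYB
After move 6 (F): F=ORWY U=WYWG R=WBGG D=GRYO L=BBOO
Query 1: D[3] = O
Query 2: U[0] = W
Query 3: D[1] = R
Query 4: L[2] = O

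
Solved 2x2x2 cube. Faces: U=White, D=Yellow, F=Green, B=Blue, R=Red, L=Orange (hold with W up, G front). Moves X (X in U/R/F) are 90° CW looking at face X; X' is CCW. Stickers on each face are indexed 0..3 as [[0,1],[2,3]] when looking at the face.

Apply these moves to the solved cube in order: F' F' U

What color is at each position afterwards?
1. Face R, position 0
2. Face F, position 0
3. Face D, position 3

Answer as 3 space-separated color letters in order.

After move 1 (F'): F=GGGG U=WWRR R=YRYR D=OOYY L=OWOW
After move 2 (F'): F=GGGG U=WWYY R=OROR D=WWYY L=OROR
After move 3 (U): U=YWYW F=ORGG R=BBOR B=ORBB L=GGOR
Query 1: R[0] = B
Query 2: F[0] = O
Query 3: D[3] = Y

Answer: B O Y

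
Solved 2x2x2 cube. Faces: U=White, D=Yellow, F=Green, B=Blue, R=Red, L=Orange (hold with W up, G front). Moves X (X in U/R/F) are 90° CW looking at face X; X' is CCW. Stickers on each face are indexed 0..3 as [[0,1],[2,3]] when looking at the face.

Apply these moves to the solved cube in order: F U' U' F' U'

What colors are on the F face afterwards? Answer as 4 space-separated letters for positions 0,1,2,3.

Answer: W W B G

Derivation:
After move 1 (F): F=GGGG U=WWOO R=WRWR D=RRYY L=OYOY
After move 2 (U'): U=WOWO F=OYGG R=GGWR B=WRBB L=BBOY
After move 3 (U'): U=OOWW F=BBGG R=OYWR B=GGBB L=WROY
After move 4 (F'): F=BGBG U=OOOW R=RYRR D=RYYY L=WWOW
After move 5 (U'): U=OWOO F=WWBG R=BGRR B=RYBB L=GGOW
Query: F face = WWBG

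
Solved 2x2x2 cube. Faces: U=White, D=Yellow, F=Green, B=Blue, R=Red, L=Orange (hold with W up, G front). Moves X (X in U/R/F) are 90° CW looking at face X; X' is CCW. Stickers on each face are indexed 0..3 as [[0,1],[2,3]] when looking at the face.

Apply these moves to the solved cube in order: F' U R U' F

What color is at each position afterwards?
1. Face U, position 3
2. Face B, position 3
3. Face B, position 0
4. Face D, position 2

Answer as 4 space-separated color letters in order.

After move 1 (F'): F=GGGG U=WWRR R=YRYR D=OOYY L=OWOW
After move 2 (U): U=RWRW F=YRGG R=BBYR B=OWBB L=GGOW
After move 3 (R): R=YBRB U=RRRG F=YOGY D=OBYO B=WWWB
After move 4 (U'): U=RGRR F=GGGY R=YORB B=YBWB L=WWOW
After move 5 (F): F=GGYG U=RGWW R=RORB D=RYYO L=WOOB
Query 1: U[3] = W
Query 2: B[3] = B
Query 3: B[0] = Y
Query 4: D[2] = Y

Answer: W B Y Y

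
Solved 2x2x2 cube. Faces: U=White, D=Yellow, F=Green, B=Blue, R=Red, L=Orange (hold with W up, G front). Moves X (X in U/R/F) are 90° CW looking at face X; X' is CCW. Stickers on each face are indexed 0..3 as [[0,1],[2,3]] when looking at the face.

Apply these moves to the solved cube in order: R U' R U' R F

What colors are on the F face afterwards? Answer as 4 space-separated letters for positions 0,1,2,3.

Answer: G W R W

Derivation:
After move 1 (R): R=RRRR U=WGWG F=GYGY D=YBYB B=WBWB
After move 2 (U'): U=GGWW F=OOGY R=GYRR B=RRWB L=WBOO
After move 3 (R): R=RGRY U=GOWY F=OBGB D=YWYR B=WRGB
After move 4 (U'): U=OYGW F=WBGB R=OBRY B=RGGB L=WROO
After move 5 (R): R=ROYB U=OBGB F=WWGR D=YGYR B=WGYB
After move 6 (F): F=GWRW U=OBOR R=GOBB D=YRYR L=WYOG
Query: F face = GWRW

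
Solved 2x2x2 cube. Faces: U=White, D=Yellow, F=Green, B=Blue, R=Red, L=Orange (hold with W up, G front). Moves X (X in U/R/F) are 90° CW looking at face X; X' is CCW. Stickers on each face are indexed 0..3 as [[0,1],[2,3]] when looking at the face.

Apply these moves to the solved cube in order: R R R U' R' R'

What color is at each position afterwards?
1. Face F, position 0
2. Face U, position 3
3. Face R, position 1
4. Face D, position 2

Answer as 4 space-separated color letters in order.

Answer: O G R Y

Derivation:
After move 1 (R): R=RRRR U=WGWG F=GYGY D=YBYB B=WBWB
After move 2 (R): R=RRRR U=WYWY F=GBGB D=YWYW B=GBGB
After move 3 (R): R=RRRR U=WBWB F=GWGW D=YGYG B=YBYB
After move 4 (U'): U=BBWW F=OOGW R=GWRR B=RRYB L=YBOO
After move 5 (R'): R=WRGR U=BYWR F=OBGW D=YOYW B=GRGB
After move 6 (R'): R=RRWG U=BGWG F=OYGR D=YBYW B=WROB
Query 1: F[0] = O
Query 2: U[3] = G
Query 3: R[1] = R
Query 4: D[2] = Y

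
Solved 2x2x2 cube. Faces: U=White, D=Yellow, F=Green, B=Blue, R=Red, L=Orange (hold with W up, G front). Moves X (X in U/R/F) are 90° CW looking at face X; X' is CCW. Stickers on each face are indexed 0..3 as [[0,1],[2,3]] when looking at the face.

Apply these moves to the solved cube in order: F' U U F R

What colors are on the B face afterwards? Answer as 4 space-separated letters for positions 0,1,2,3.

After move 1 (F'): F=GGGG U=WWRR R=YRYR D=OOYY L=OWOW
After move 2 (U): U=RWRW F=YRGG R=BBYR B=OWBB L=GGOW
After move 3 (U): U=RRWW F=BBGG R=OWYR B=GGBB L=YROW
After move 4 (F): F=GBGB U=RRWR R=WWWR D=YOYY L=YOOO
After move 5 (R): R=WWRW U=RBWB F=GOGY D=YBYG B=RGRB
Query: B face = RGRB

Answer: R G R B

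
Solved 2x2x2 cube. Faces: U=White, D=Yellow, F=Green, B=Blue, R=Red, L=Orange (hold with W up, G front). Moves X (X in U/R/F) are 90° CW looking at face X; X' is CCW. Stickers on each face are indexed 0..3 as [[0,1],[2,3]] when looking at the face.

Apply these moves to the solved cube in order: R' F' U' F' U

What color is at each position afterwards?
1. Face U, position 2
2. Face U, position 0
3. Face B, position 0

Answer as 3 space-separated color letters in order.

Answer: Y W Y

Derivation:
After move 1 (R'): R=RRRR U=WBWB F=GWGW D=YGYG B=YBYB
After move 2 (F'): F=WWGG U=WBRR R=GRYR D=OOYG L=OBOW
After move 3 (U'): U=BRWR F=OBGG R=WWYR B=GRYB L=YBOW
After move 4 (F'): F=BGOG U=BRWY R=OWOR D=BWYG L=YROW
After move 5 (U): U=WBYR F=OWOG R=GROR B=YRYB L=BGOW
Query 1: U[2] = Y
Query 2: U[0] = W
Query 3: B[0] = Y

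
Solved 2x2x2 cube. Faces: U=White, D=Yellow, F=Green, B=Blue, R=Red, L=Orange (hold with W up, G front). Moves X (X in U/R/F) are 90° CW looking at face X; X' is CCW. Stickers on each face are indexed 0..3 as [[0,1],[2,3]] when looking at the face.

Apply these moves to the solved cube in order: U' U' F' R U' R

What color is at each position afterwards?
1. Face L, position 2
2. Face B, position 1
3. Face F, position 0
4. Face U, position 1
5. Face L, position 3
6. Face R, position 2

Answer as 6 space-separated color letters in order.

Answer: O Y R W W O

Derivation:
After move 1 (U'): U=WWWW F=OOGG R=GGRR B=RRBB L=BBOO
After move 2 (U'): U=WWWW F=BBGG R=OORR B=GGBB L=RROO
After move 3 (F'): F=BGBG U=WWOR R=YOYR D=ROYY L=RWOW
After move 4 (R): R=YYRO U=WGOG F=BOBY D=RBYG B=RGWB
After move 5 (U'): U=GGWO F=RWBY R=BORO B=YYWB L=RGOW
After move 6 (R): R=RBOO U=GWWY F=RBBG D=RWYY B=OYGB
Query 1: L[2] = O
Query 2: B[1] = Y
Query 3: F[0] = R
Query 4: U[1] = W
Query 5: L[3] = W
Query 6: R[2] = O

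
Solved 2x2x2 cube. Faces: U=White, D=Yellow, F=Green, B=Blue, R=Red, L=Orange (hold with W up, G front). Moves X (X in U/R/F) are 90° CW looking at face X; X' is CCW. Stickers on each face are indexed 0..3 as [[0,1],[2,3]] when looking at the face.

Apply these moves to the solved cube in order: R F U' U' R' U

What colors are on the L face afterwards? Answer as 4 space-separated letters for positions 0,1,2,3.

Answer: W O O B

Derivation:
After move 1 (R): R=RRRR U=WGWG F=GYGY D=YBYB B=WBWB
After move 2 (F): F=GGYY U=WGOO R=WRGR D=RRYB L=OYOB
After move 3 (U'): U=GOWO F=OYYY R=GGGR B=WRWB L=WBOB
After move 4 (U'): U=OOGW F=WBYY R=OYGR B=GGWB L=WROB
After move 5 (R'): R=YROG U=OWGG F=WOYW D=RBYY B=BGRB
After move 6 (U): U=GOGW F=YRYW R=BGOG B=WRRB L=WOOB
Query: L face = WOOB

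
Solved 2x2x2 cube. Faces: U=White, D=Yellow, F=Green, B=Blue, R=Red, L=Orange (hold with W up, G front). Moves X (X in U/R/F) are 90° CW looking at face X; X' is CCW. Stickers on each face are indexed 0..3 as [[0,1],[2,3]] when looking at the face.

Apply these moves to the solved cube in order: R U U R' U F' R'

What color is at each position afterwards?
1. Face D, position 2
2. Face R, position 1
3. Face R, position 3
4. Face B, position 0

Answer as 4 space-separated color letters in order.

After move 1 (R): R=RRRR U=WGWG F=GYGY D=YBYB B=WBWB
After move 2 (U): U=WWGG F=RRGY R=WBRR B=OOWB L=GYOO
After move 3 (U): U=GWGW F=WBGY R=OORR B=GYWB L=RROO
After move 4 (R'): R=OROR U=GWGG F=WWGW D=YBYY B=BYBB
After move 5 (U): U=GGGW F=ORGW R=BYOR B=RRBB L=WWOO
After move 6 (F'): F=RWOG U=GGBO R=BYYR D=WOYY L=WWOG
After move 7 (R'): R=YRBY U=GBBR F=RGOO D=WWYG B=YROB
Query 1: D[2] = Y
Query 2: R[1] = R
Query 3: R[3] = Y
Query 4: B[0] = Y

Answer: Y R Y Y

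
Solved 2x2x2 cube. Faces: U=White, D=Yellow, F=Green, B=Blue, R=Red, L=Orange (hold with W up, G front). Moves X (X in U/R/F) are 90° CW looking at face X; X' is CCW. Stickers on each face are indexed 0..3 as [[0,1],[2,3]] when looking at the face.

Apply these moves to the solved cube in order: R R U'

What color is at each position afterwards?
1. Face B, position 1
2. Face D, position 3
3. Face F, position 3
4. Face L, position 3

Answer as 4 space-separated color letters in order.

Answer: R W B O

Derivation:
After move 1 (R): R=RRRR U=WGWG F=GYGY D=YBYB B=WBWB
After move 2 (R): R=RRRR U=WYWY F=GBGB D=YWYW B=GBGB
After move 3 (U'): U=YYWW F=OOGB R=GBRR B=RRGB L=GBOO
Query 1: B[1] = R
Query 2: D[3] = W
Query 3: F[3] = B
Query 4: L[3] = O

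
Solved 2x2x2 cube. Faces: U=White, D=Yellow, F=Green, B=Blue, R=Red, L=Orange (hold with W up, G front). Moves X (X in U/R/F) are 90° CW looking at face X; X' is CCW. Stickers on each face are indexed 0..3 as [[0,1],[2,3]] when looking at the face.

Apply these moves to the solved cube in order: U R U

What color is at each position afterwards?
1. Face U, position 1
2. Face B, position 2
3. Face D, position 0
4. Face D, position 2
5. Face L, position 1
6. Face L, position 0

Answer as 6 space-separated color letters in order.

Answer: W W Y Y Y R

Derivation:
After move 1 (U): U=WWWW F=RRGG R=BBRR B=OOBB L=GGOO
After move 2 (R): R=RBRB U=WRWG F=RYGY D=YBYO B=WOWB
After move 3 (U): U=WWGR F=RBGY R=WORB B=GGWB L=RYOO
Query 1: U[1] = W
Query 2: B[2] = W
Query 3: D[0] = Y
Query 4: D[2] = Y
Query 5: L[1] = Y
Query 6: L[0] = R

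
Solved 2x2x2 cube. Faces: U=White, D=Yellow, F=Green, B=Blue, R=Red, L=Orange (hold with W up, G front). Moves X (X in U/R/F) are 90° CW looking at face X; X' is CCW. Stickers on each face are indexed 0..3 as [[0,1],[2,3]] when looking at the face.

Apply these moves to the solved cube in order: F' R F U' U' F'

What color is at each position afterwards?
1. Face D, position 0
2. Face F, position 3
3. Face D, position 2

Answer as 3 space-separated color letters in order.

After move 1 (F'): F=GGGG U=WWRR R=YRYR D=OOYY L=OWOW
After move 2 (R): R=YYRR U=WGRG F=GOGY D=OBYB B=RBWB
After move 3 (F): F=GGYO U=WGWW R=RYGR D=RYYB L=OOOB
After move 4 (U'): U=GWWW F=OOYO R=GGGR B=RYWB L=RBOB
After move 5 (U'): U=WWGW F=RBYO R=OOGR B=GGWB L=RYOB
After move 6 (F'): F=BORY U=WWOG R=YORR D=YBYB L=RWOG
Query 1: D[0] = Y
Query 2: F[3] = Y
Query 3: D[2] = Y

Answer: Y Y Y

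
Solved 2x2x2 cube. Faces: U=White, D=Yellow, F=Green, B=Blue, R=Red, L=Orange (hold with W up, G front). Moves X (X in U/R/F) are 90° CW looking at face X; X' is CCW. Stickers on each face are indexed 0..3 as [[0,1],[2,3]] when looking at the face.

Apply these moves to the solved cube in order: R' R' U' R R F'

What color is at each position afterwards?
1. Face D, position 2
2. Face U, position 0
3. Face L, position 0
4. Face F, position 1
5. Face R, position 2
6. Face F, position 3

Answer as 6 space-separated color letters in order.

Answer: Y Y G R Y G

Derivation:
After move 1 (R'): R=RRRR U=WBWB F=GWGW D=YGYG B=YBYB
After move 2 (R'): R=RRRR U=WYWY F=GBGB D=YWYW B=GBGB
After move 3 (U'): U=YYWW F=OOGB R=GBRR B=RRGB L=GBOO
After move 4 (R): R=RGRB U=YOWB F=OWGW D=YGYR B=WRYB
After move 5 (R): R=RRBG U=YWWW F=OGGR D=YYYW B=BROB
After move 6 (F'): F=GROG U=YWRB R=YRYG D=BOYW L=GWOW
Query 1: D[2] = Y
Query 2: U[0] = Y
Query 3: L[0] = G
Query 4: F[1] = R
Query 5: R[2] = Y
Query 6: F[3] = G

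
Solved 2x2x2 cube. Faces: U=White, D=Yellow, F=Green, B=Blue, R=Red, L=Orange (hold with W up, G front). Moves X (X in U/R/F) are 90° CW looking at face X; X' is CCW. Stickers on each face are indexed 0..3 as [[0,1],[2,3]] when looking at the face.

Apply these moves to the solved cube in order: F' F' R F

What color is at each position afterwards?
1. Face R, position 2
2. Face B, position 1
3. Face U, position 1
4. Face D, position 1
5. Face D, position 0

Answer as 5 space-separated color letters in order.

Answer: G B G O R

Derivation:
After move 1 (F'): F=GGGG U=WWRR R=YRYR D=OOYY L=OWOW
After move 2 (F'): F=GGGG U=WWYY R=OROR D=WWYY L=OROR
After move 3 (R): R=OORR U=WGYG F=GWGY D=WBYB B=YBWB
After move 4 (F): F=GGYW U=WGRR R=YOGR D=ROYB L=OWOB
Query 1: R[2] = G
Query 2: B[1] = B
Query 3: U[1] = G
Query 4: D[1] = O
Query 5: D[0] = R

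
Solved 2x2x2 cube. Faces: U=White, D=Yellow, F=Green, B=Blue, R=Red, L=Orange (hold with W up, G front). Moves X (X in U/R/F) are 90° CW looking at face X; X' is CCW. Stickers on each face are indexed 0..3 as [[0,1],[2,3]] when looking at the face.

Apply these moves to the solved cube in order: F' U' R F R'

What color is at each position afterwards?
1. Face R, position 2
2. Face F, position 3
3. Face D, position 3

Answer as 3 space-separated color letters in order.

After move 1 (F'): F=GGGG U=WWRR R=YRYR D=OOYY L=OWOW
After move 2 (U'): U=WRWR F=OWGG R=GGYR B=YRBB L=BBOW
After move 3 (R): R=YGRG U=WWWG F=OOGY D=OBYY B=RRRB
After move 4 (F): F=GOYO U=WWWB R=WGGG D=RYYY L=BOOB
After move 5 (R'): R=GGWG U=WRWR F=GWYB D=ROYO B=YRYB
Query 1: R[2] = W
Query 2: F[3] = B
Query 3: D[3] = O

Answer: W B O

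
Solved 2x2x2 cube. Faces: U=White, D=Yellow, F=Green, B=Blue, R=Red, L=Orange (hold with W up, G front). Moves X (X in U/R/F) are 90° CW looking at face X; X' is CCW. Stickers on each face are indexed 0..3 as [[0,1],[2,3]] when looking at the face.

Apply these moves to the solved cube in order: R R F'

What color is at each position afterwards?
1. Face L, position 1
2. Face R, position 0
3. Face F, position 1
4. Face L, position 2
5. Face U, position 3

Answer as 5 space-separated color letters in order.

Answer: Y W B O R

Derivation:
After move 1 (R): R=RRRR U=WGWG F=GYGY D=YBYB B=WBWB
After move 2 (R): R=RRRR U=WYWY F=GBGB D=YWYW B=GBGB
After move 3 (F'): F=BBGG U=WYRR R=WRYR D=OOYW L=OYOW
Query 1: L[1] = Y
Query 2: R[0] = W
Query 3: F[1] = B
Query 4: L[2] = O
Query 5: U[3] = R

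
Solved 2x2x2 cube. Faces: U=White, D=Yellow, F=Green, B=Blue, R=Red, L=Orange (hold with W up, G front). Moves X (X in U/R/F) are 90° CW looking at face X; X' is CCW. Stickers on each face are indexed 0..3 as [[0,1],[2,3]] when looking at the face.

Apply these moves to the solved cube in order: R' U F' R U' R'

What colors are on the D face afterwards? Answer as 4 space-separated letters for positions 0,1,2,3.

Answer: W B Y G

Derivation:
After move 1 (R'): R=RRRR U=WBWB F=GWGW D=YGYG B=YBYB
After move 2 (U): U=WWBB F=RRGW R=YBRR B=OOYB L=GWOO
After move 3 (F'): F=RWRG U=WWYR R=GBYR D=WOYG L=GBOB
After move 4 (R): R=YGRB U=WWYG F=RORG D=WYYO B=ROWB
After move 5 (U'): U=WGWY F=GBRG R=RORB B=YGWB L=ROOB
After move 6 (R'): R=OBRR U=WWWY F=GGRY D=WBYG B=OGYB
Query: D face = WBYG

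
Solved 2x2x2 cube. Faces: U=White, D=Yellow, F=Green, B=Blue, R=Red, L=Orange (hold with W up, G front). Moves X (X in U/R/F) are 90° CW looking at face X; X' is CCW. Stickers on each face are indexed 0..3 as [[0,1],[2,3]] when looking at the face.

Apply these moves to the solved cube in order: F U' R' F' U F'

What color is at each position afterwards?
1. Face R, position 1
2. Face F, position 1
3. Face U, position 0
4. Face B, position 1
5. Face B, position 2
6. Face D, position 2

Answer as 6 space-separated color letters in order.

Answer: R G G W R Y

Derivation:
After move 1 (F): F=GGGG U=WWOO R=WRWR D=RRYY L=OYOY
After move 2 (U'): U=WOWO F=OYGG R=GGWR B=WRBB L=BBOY
After move 3 (R'): R=GRGW U=WBWW F=OOGO D=RYYG B=YRRB
After move 4 (F'): F=OOOG U=WBGG R=YRRW D=BYYG L=BWOW
After move 5 (U): U=GWGB F=YROG R=YRRW B=BWRB L=OOOW
After move 6 (F'): F=RGYO U=GWYR R=YRBW D=OWYG L=OBOG
Query 1: R[1] = R
Query 2: F[1] = G
Query 3: U[0] = G
Query 4: B[1] = W
Query 5: B[2] = R
Query 6: D[2] = Y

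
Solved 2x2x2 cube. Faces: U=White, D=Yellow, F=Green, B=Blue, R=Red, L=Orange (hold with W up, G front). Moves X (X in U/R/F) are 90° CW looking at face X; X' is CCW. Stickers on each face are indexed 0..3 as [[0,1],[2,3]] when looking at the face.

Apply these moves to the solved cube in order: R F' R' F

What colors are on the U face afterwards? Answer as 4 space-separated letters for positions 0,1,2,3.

After move 1 (R): R=RRRR U=WGWG F=GYGY D=YBYB B=WBWB
After move 2 (F'): F=YYGG U=WGRR R=BRYR D=OOYB L=OGOW
After move 3 (R'): R=RRBY U=WWRW F=YGGR D=OYYG B=BBOB
After move 4 (F): F=GYRG U=WWWG R=RRWY D=BRYG L=OOOY
Query: U face = WWWG

Answer: W W W G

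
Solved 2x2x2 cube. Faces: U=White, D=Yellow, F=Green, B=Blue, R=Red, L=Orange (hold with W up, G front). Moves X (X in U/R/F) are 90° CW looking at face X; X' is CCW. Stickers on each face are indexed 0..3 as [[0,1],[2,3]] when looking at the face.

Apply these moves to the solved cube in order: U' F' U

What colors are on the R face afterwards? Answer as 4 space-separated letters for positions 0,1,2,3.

After move 1 (U'): U=WWWW F=OOGG R=GGRR B=RRBB L=BBOO
After move 2 (F'): F=OGOG U=WWGR R=YGYR D=BOYY L=BWOW
After move 3 (U): U=GWRW F=YGOG R=RRYR B=BWBB L=OGOW
Query: R face = RRYR

Answer: R R Y R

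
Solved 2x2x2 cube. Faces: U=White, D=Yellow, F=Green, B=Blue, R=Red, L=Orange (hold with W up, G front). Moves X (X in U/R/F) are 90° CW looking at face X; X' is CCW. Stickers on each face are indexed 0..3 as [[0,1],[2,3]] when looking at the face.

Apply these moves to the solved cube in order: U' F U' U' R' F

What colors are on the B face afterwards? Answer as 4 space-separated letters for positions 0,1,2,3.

Answer: Y O G B

Derivation:
After move 1 (U'): U=WWWW F=OOGG R=GGRR B=RRBB L=BBOO
After move 2 (F): F=GOGO U=WWOB R=WGWR D=RGYY L=BYOY
After move 3 (U'): U=WBWO F=BYGO R=GOWR B=WGBB L=RROY
After move 4 (U'): U=BOWW F=RRGO R=BYWR B=GOBB L=WGOY
After move 5 (R'): R=YRBW U=BBWG F=ROGW D=RRYO B=YOGB
After move 6 (F): F=GRWO U=BBYG R=WRGW D=BYYO L=WROR
Query: B face = YOGB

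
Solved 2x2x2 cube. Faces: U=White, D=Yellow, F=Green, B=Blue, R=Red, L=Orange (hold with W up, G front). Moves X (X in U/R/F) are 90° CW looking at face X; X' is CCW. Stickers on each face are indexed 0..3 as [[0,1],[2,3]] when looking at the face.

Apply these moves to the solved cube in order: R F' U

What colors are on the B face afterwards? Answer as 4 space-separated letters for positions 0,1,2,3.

Answer: O G W B

Derivation:
After move 1 (R): R=RRRR U=WGWG F=GYGY D=YBYB B=WBWB
After move 2 (F'): F=YYGG U=WGRR R=BRYR D=OOYB L=OGOW
After move 3 (U): U=RWRG F=BRGG R=WBYR B=OGWB L=YYOW
Query: B face = OGWB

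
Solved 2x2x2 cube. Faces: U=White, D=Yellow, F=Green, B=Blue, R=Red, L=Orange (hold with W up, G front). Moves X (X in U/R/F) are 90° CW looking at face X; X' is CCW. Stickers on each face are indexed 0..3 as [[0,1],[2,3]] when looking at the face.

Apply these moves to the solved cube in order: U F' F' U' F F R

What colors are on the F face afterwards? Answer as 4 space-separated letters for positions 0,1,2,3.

Answer: R W R Y

Derivation:
After move 1 (U): U=WWWW F=RRGG R=BBRR B=OOBB L=GGOO
After move 2 (F'): F=RGRG U=WWBR R=YBYR D=GOYY L=GWOW
After move 3 (F'): F=GGRR U=WWYY R=OBGR D=WWYY L=GROB
After move 4 (U'): U=WYWY F=GRRR R=GGGR B=OBBB L=OOOB
After move 5 (F): F=RGRR U=WYBO R=WGYR D=GGYY L=OWOW
After move 6 (F): F=RRRG U=WYWW R=BGOR D=YWYY L=OGOG
After move 7 (R): R=OBRG U=WRWG F=RWRY D=YBYO B=WBYB
Query: F face = RWRY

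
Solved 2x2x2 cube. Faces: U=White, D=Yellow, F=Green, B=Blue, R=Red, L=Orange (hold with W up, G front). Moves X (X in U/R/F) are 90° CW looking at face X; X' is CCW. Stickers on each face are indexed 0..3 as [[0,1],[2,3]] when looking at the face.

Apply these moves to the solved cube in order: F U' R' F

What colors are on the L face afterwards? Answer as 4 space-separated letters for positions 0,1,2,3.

After move 1 (F): F=GGGG U=WWOO R=WRWR D=RRYY L=OYOY
After move 2 (U'): U=WOWO F=OYGG R=GGWR B=WRBB L=BBOY
After move 3 (R'): R=GRGW U=WBWW F=OOGO D=RYYG B=YRRB
After move 4 (F): F=GOOO U=WBYB R=WRWW D=GGYG L=BROY
Query: L face = BROY

Answer: B R O Y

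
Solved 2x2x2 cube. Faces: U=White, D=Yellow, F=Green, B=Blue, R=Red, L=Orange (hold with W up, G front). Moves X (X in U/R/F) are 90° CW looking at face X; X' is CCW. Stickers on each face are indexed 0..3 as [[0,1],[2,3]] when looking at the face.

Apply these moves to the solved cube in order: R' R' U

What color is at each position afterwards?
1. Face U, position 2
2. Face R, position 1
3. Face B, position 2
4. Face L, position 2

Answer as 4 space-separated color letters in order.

After move 1 (R'): R=RRRR U=WBWB F=GWGW D=YGYG B=YBYB
After move 2 (R'): R=RRRR U=WYWY F=GBGB D=YWYW B=GBGB
After move 3 (U): U=WWYY F=RRGB R=GBRR B=OOGB L=GBOO
Query 1: U[2] = Y
Query 2: R[1] = B
Query 3: B[2] = G
Query 4: L[2] = O

Answer: Y B G O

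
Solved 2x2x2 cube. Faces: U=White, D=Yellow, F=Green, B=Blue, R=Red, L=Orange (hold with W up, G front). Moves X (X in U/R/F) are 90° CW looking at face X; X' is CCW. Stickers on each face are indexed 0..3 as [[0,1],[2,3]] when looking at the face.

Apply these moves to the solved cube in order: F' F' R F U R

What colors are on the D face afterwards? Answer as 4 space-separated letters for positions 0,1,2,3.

Answer: R W Y O

Derivation:
After move 1 (F'): F=GGGG U=WWRR R=YRYR D=OOYY L=OWOW
After move 2 (F'): F=GGGG U=WWYY R=OROR D=WWYY L=OROR
After move 3 (R): R=OORR U=WGYG F=GWGY D=WBYB B=YBWB
After move 4 (F): F=GGYW U=WGRR R=YOGR D=ROYB L=OWOB
After move 5 (U): U=RWRG F=YOYW R=YBGR B=OWWB L=GGOB
After move 6 (R): R=GYRB U=RORW F=YOYB D=RWYO B=GWWB
Query: D face = RWYO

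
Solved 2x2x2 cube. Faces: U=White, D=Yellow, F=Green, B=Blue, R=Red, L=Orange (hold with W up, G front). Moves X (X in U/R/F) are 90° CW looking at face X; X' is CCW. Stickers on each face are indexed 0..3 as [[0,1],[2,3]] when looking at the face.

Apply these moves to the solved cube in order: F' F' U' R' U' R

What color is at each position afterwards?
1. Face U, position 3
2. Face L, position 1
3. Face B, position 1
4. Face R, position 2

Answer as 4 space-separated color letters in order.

Answer: Y R R O

Derivation:
After move 1 (F'): F=GGGG U=WWRR R=YRYR D=OOYY L=OWOW
After move 2 (F'): F=GGGG U=WWYY R=OROR D=WWYY L=OROR
After move 3 (U'): U=WYWY F=ORGG R=GGOR B=ORBB L=BBOR
After move 4 (R'): R=GRGO U=WBWO F=OYGY D=WRYG B=YRWB
After move 5 (U'): U=BOWW F=BBGY R=OYGO B=GRWB L=YROR
After move 6 (R): R=GOOY U=BBWY F=BRGG D=WWYG B=WROB
Query 1: U[3] = Y
Query 2: L[1] = R
Query 3: B[1] = R
Query 4: R[2] = O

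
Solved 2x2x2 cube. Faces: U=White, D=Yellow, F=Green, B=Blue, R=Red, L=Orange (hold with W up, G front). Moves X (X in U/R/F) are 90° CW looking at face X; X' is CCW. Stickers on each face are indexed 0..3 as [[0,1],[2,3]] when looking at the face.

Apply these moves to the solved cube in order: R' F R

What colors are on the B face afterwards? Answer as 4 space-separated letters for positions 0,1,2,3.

Answer: O B B B

Derivation:
After move 1 (R'): R=RRRR U=WBWB F=GWGW D=YGYG B=YBYB
After move 2 (F): F=GGWW U=WBOO R=WRBR D=RRYG L=OYOG
After move 3 (R): R=BWRR U=WGOW F=GRWG D=RYYY B=OBBB
Query: B face = OBBB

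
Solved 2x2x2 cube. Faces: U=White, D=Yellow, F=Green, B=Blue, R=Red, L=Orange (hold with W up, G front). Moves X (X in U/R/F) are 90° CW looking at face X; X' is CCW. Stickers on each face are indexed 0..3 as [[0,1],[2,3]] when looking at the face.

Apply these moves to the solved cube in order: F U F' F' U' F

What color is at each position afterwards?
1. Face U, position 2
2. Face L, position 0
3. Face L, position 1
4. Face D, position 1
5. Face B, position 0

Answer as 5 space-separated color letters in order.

After move 1 (F): F=GGGG U=WWOO R=WRWR D=RRYY L=OYOY
After move 2 (U): U=OWOW F=WRGG R=BBWR B=OYBB L=GGOY
After move 3 (F'): F=RGWG U=OWBW R=RBRR D=GYYY L=GWOO
After move 4 (F'): F=GGRW U=OWRR R=YBGR D=WOYY L=GWOB
After move 5 (U'): U=WROR F=GWRW R=GGGR B=YBBB L=OYOB
After move 6 (F): F=RGWW U=WRBY R=OGRR D=GGYY L=OWOO
Query 1: U[2] = B
Query 2: L[0] = O
Query 3: L[1] = W
Query 4: D[1] = G
Query 5: B[0] = Y

Answer: B O W G Y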